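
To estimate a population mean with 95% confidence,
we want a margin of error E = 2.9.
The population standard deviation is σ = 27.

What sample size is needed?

Answer: n = 333

Derivation:
z_0.025 = 1.960
n = (z×σ/E)² = (1.960×27/2.9)²
n = 332.9996
Round up: n = 333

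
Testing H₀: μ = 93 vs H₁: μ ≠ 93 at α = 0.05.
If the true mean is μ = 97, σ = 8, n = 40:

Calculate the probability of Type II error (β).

SE = σ/√n = 8/√40 = 1.2649
Critical values: μ₀ ± z_0.025×SE = 93 ± 1.960×1.2649
Acceptance region: (90.5208, 95.4792)
Under H₁ (μ = 97): z_high = (95.4792 - 97)/1.2649 = -1.2023, z_low = (90.5208 - 97)/1.2649 = -5.1223
β = P(not reject | H₁) = Φ(-1.2023) - Φ(-5.1223) ≈ 0.1146

Answer: β ≈ 0.1146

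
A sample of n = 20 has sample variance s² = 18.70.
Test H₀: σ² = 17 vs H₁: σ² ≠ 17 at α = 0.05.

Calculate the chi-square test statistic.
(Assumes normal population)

df = n - 1 = 19
χ² = (n-1)s²/σ₀² = 19×18.70/17 = 20.9000
Critical values: χ²_{0.975,19} = 8.907, χ²_{0.025,19} = 32.852
Rejection region: χ² < 8.907 or χ² > 32.852
Decision: fail to reject H₀

Answer: χ² = 20.9000, fail to reject H₀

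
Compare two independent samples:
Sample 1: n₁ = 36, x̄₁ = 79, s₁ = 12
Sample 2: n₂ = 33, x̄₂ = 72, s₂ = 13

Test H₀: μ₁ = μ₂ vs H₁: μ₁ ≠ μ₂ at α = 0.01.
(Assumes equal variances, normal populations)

Answer: t = 2.3260, fail to reject H₀

Derivation:
Pooled variance: s²_p = [35×12² + 32×13²]/(67) = 155.9403
s_p = 12.4876
SE = s_p×√(1/n₁ + 1/n₂) = 12.4876×√(1/36 + 1/33) = 3.0095
t = (x̄₁ - x̄₂)/SE = (79 - 72)/3.0095 = 2.3260
df = 67, t-critical = ±2.651
Decision: fail to reject H₀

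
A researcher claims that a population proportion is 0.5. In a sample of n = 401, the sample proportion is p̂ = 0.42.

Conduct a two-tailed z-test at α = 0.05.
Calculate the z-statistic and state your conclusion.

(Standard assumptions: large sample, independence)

Answer: z = -3.2040, reject H₀

Derivation:
H₀: p = 0.5, H₁: p ≠ 0.5
Standard error: SE = √(p₀(1-p₀)/n) = √(0.5×0.5/401) = 0.024969
z-statistic: z = (p̂ - p₀)/SE = (0.42 - 0.5)/0.024969 = -3.2040
Critical value: z_0.025 = ±1.960
p-value = 0.0014
Decision: reject H₀ at α = 0.05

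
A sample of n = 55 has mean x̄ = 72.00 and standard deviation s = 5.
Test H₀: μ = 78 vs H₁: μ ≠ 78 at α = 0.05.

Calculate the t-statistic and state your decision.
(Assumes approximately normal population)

df = n - 1 = 54
SE = s/√n = 5/√55 = 0.6742
t = (x̄ - μ₀)/SE = (72.00 - 78)/0.6742 = -8.8994
Critical value: t_{0.025,54} = ±2.005
p-value < 0.0001
Decision: reject H₀

Answer: t = -8.8994, reject H₀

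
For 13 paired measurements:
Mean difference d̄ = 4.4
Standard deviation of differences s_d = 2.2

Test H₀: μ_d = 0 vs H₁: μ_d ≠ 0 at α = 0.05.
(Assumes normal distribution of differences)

df = n - 1 = 12
SE = s_d/√n = 2.2/√13 = 0.6102
t = d̄/SE = 4.4/0.6102 = 7.2108
Critical value: t_{0.025,12} = ±2.179
p-value < 0.0001
Decision: reject H₀

Answer: t = 7.2108, reject H₀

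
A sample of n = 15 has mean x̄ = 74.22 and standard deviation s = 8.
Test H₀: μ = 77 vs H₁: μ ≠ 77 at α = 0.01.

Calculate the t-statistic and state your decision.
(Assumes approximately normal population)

df = n - 1 = 14
SE = s/√n = 8/√15 = 2.0656
t = (x̄ - μ₀)/SE = (74.22 - 77)/2.0656 = -1.3459
Critical value: t_{0.005,14} = ±2.977
p-value ≈ 0.1997
Decision: fail to reject H₀

Answer: t = -1.3459, fail to reject H₀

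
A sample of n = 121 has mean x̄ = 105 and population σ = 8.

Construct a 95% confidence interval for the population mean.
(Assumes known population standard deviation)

Confidence level: 95%, α = 0.05
z_0.025 = 1.960
SE = σ/√n = 8/√121 = 0.7273
Margin of error = 1.960 × 0.7273 = 1.4255
CI: x̄ ± margin = 105 ± 1.4255
CI: (103.5745, 106.4255)

Answer: (103.5745, 106.4255)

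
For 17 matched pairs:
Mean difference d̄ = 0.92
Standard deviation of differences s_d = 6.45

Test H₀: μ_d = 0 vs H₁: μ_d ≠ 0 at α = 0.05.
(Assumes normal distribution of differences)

df = n - 1 = 16
SE = s_d/√n = 6.45/√17 = 1.5644
t = d̄/SE = 0.92/1.5644 = 0.5881
Critical value: t_{0.025,16} = ±2.120
p-value ≈ 0.5647
Decision: fail to reject H₀

Answer: t = 0.5881, fail to reject H₀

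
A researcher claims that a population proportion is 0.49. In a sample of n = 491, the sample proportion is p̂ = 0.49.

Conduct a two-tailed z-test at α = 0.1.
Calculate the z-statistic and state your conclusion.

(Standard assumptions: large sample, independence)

Answer: z = 0.0000, fail to reject H₀

Derivation:
H₀: p = 0.49, H₁: p ≠ 0.49
Standard error: SE = √(p₀(1-p₀)/n) = √(0.49×0.51/491) = 0.022560
z-statistic: z = (p̂ - p₀)/SE = (0.49 - 0.49)/0.022560 = 0.0000
Critical value: z_0.05 = ±1.645
p-value = 1.0000
Decision: fail to reject H₀ at α = 0.1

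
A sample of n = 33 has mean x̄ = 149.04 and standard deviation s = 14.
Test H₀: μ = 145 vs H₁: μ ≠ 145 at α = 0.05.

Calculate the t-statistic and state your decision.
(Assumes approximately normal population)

df = n - 1 = 32
SE = s/√n = 14/√33 = 2.4371
t = (x̄ - μ₀)/SE = (149.04 - 145)/2.4371 = 1.6577
Critical value: t_{0.025,32} = ±2.037
p-value ≈ 0.1072
Decision: fail to reject H₀

Answer: t = 1.6577, fail to reject H₀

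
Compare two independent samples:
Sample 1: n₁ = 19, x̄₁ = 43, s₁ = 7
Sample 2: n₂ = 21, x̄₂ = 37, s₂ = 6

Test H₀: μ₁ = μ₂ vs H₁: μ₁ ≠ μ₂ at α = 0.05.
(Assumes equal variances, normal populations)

Pooled variance: s²_p = [18×7² + 20×6²]/(38) = 42.1579
s_p = 6.4929
SE = s_p×√(1/n₁ + 1/n₂) = 6.4929×√(1/19 + 1/21) = 2.0558
t = (x̄₁ - x̄₂)/SE = (43 - 37)/2.0558 = 2.9186
df = 38, t-critical = ±2.024
Decision: reject H₀

Answer: t = 2.9186, reject H₀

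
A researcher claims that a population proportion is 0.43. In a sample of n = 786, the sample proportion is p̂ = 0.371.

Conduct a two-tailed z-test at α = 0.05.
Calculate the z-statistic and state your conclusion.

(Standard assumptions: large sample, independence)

H₀: p = 0.43, H₁: p ≠ 0.43
Standard error: SE = √(p₀(1-p₀)/n) = √(0.43×0.57/786) = 0.017659
z-statistic: z = (p̂ - p₀)/SE = (0.371 - 0.43)/0.017659 = -3.3411
Critical value: z_0.025 = ±1.960
p-value = 0.0008
Decision: reject H₀ at α = 0.05

Answer: z = -3.3411, reject H₀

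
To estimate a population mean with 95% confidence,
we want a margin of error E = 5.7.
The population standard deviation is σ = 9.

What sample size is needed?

z_0.025 = 1.960
n = (z×σ/E)² = (1.960×9/5.7)²
n = 9.5774
Round up: n = 10

Answer: n = 10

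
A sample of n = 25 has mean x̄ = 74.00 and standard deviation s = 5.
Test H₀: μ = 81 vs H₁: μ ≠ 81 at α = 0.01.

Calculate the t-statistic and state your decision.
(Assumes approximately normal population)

Answer: t = -7.0000, reject H₀

Derivation:
df = n - 1 = 24
SE = s/√n = 5/√25 = 1.0000
t = (x̄ - μ₀)/SE = (74.00 - 81)/1.0000 = -7.0000
Critical value: t_{0.005,24} = ±2.797
p-value < 0.0001
Decision: reject H₀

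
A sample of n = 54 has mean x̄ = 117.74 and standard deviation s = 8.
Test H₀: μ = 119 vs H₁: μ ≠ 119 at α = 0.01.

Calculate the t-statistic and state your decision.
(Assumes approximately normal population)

Answer: t = -1.1573, fail to reject H₀

Derivation:
df = n - 1 = 53
SE = s/√n = 8/√54 = 1.0887
t = (x̄ - μ₀)/SE = (117.74 - 119)/1.0887 = -1.1573
Critical value: t_{0.005,53} = ±2.672
p-value ≈ 0.2523
Decision: fail to reject H₀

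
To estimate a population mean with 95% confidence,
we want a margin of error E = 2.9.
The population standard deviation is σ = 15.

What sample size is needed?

z_0.025 = 1.960
n = (z×σ/E)² = (1.960×15/2.9)²
n = 102.7776
Round up: n = 103

Answer: n = 103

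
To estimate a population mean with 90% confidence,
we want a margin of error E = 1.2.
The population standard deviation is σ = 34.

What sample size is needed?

z_0.05 = 1.645
n = (z×σ/E)² = (1.645×34/1.2)²
n = 2172.3367
Round up: n = 2173

Answer: n = 2173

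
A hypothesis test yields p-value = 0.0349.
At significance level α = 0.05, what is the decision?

Answer: reject H₀

Derivation:
Compare p-value to α:
0.0349 < 0.05
Decision: reject H₀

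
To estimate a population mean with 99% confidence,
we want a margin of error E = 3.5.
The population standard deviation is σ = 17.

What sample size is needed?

z_0.005 = 2.576
n = (z×σ/E)² = (2.576×17/3.5)²
n = 156.5501
Round up: n = 157

Answer: n = 157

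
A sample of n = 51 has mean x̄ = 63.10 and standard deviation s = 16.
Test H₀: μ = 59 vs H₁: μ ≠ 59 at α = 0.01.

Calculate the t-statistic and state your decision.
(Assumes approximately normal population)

df = n - 1 = 50
SE = s/√n = 16/√51 = 2.2404
t = (x̄ - μ₀)/SE = (63.10 - 59)/2.2404 = 1.8300
Critical value: t_{0.005,50} = ±2.678
p-value ≈ 0.0732
Decision: fail to reject H₀

Answer: t = 1.8300, fail to reject H₀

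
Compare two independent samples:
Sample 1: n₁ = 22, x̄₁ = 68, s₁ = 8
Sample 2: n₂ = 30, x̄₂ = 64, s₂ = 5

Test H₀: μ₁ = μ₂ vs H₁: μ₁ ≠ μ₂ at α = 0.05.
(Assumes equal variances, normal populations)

Answer: t = 2.2153, reject H₀

Derivation:
Pooled variance: s²_p = [21×8² + 29×5²]/(50) = 41.3800
s_p = 6.4327
SE = s_p×√(1/n₁ + 1/n₂) = 6.4327×√(1/22 + 1/30) = 1.8056
t = (x̄₁ - x̄₂)/SE = (68 - 64)/1.8056 = 2.2153
df = 50, t-critical = ±2.009
Decision: reject H₀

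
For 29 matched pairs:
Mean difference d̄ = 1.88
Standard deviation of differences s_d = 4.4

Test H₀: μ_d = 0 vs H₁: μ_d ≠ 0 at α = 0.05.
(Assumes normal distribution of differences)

df = n - 1 = 28
SE = s_d/√n = 4.4/√29 = 0.8171
t = d̄/SE = 1.88/0.8171 = 2.3008
Critical value: t_{0.025,28} = ±2.048
p-value ≈ 0.0291
Decision: reject H₀

Answer: t = 2.3008, reject H₀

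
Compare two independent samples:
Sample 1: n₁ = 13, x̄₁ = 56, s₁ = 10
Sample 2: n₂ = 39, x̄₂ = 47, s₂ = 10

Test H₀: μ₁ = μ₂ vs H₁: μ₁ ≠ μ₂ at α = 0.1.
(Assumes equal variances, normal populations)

Answer: t = 2.8102, reject H₀

Derivation:
Pooled variance: s²_p = [12×10² + 38×10²]/(50) = 100.0000
s_p = 10.0000
SE = s_p×√(1/n₁ + 1/n₂) = 10.0000×√(1/13 + 1/39) = 3.2026
t = (x̄₁ - x̄₂)/SE = (56 - 47)/3.2026 = 2.8102
df = 50, t-critical = ±1.676
Decision: reject H₀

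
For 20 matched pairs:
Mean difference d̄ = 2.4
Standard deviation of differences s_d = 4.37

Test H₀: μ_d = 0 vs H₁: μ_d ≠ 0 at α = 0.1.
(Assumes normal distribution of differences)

df = n - 1 = 19
SE = s_d/√n = 4.37/√20 = 0.9772
t = d̄/SE = 2.4/0.9772 = 2.4560
Critical value: t_{0.05,19} = ±1.729
p-value ≈ 0.0238
Decision: reject H₀

Answer: t = 2.4560, reject H₀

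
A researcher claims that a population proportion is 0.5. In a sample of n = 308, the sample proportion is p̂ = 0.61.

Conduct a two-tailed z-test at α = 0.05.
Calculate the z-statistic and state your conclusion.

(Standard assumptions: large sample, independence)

H₀: p = 0.5, H₁: p ≠ 0.5
Standard error: SE = √(p₀(1-p₀)/n) = √(0.5×0.5/308) = 0.028490
z-statistic: z = (p̂ - p₀)/SE = (0.61 - 0.5)/0.028490 = 3.8610
Critical value: z_0.025 = ±1.960
p-value = 0.0001
Decision: reject H₀ at α = 0.05

Answer: z = 3.8610, reject H₀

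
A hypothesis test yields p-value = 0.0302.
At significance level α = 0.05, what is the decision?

Answer: reject H₀

Derivation:
Compare p-value to α:
0.0302 < 0.05
Decision: reject H₀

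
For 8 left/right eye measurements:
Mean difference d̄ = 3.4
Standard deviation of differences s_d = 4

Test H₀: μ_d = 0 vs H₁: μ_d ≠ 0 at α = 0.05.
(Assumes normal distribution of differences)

Answer: t = 2.4042, reject H₀

Derivation:
df = n - 1 = 7
SE = s_d/√n = 4/√8 = 1.4142
t = d̄/SE = 3.4/1.4142 = 2.4042
Critical value: t_{0.025,7} = ±2.365
p-value ≈ 0.0472
Decision: reject H₀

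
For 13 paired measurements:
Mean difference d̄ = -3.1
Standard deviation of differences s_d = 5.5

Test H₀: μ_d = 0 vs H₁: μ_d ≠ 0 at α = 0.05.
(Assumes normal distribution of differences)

df = n - 1 = 12
SE = s_d/√n = 5.5/√13 = 1.5254
t = d̄/SE = -3.1/1.5254 = -2.0323
Critical value: t_{0.025,12} = ±2.179
p-value ≈ 0.0649
Decision: fail to reject H₀

Answer: t = -2.0323, fail to reject H₀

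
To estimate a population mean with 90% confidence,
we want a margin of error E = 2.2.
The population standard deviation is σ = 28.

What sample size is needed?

Answer: n = 439

Derivation:
z_0.05 = 1.645
n = (z×σ/E)² = (1.645×28/2.2)²
n = 438.3313
Round up: n = 439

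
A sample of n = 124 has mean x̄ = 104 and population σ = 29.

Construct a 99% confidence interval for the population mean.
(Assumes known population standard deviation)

Answer: (97.2913, 110.7087)

Derivation:
Confidence level: 99%, α = 0.01
z_0.005 = 2.576
SE = σ/√n = 29/√124 = 2.6043
Margin of error = 2.576 × 2.6043 = 6.7087
CI: x̄ ± margin = 104 ± 6.7087
CI: (97.2913, 110.7087)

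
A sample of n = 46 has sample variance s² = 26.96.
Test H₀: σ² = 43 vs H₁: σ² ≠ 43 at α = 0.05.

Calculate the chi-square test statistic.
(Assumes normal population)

Answer: χ² = 28.2140, reject H₀

Derivation:
df = n - 1 = 45
χ² = (n-1)s²/σ₀² = 45×26.96/43 = 28.2140
Critical values: χ²_{0.975,45} = 28.366, χ²_{0.025,45} = 65.410
Rejection region: χ² < 28.366 or χ² > 65.410
Decision: reject H₀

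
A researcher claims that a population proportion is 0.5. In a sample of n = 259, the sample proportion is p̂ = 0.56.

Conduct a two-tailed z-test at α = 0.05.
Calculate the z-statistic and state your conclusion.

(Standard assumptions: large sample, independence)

H₀: p = 0.5, H₁: p ≠ 0.5
Standard error: SE = √(p₀(1-p₀)/n) = √(0.5×0.5/259) = 0.031068
z-statistic: z = (p̂ - p₀)/SE = (0.56 - 0.5)/0.031068 = 1.9312
Critical value: z_0.025 = ±1.960
p-value = 0.0535
Decision: fail to reject H₀ at α = 0.05

Answer: z = 1.9312, fail to reject H₀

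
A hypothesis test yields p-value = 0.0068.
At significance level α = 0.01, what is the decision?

Answer: reject H₀

Derivation:
Compare p-value to α:
0.0068 < 0.01
Decision: reject H₀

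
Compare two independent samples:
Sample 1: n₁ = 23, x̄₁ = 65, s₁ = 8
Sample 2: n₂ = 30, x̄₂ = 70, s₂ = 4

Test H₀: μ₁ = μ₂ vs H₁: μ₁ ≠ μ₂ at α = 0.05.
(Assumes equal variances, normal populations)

Pooled variance: s²_p = [22×8² + 29×4²]/(51) = 36.7059
s_p = 6.0585
SE = s_p×√(1/n₁ + 1/n₂) = 6.0585×√(1/23 + 1/30) = 1.6791
t = (x̄₁ - x̄₂)/SE = (65 - 70)/1.6791 = -2.9778
df = 51, t-critical = ±2.008
Decision: reject H₀

Answer: t = -2.9778, reject H₀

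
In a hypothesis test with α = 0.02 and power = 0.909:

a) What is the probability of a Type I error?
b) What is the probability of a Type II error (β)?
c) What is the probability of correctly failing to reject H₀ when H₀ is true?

Answer: a) 0.02, b) 0.091, c) 0.98

Derivation:
a) Type I error probability = α = 0.02
b) Power = P(reject H₀ | H₁ true) = 1 - β = 0.909, so Type II error probability = β = 1 - Power = 0.091
c) P(fail to reject H₀ | H₀ true) = 1 - α = 0.98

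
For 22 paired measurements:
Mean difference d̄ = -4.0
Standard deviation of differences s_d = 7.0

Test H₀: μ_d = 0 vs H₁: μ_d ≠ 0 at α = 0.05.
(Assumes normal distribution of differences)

df = n - 1 = 21
SE = s_d/√n = 7.0/√22 = 1.4924
t = d̄/SE = -4.0/1.4924 = -2.6802
Critical value: t_{0.025,21} = ±2.080
p-value ≈ 0.0140
Decision: reject H₀

Answer: t = -2.6802, reject H₀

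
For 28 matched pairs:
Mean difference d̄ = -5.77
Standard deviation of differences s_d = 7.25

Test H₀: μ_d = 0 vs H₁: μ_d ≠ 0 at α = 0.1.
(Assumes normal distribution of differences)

df = n - 1 = 27
SE = s_d/√n = 7.25/√28 = 1.3701
t = d̄/SE = -5.77/1.3701 = -4.2114
Critical value: t_{0.05,27} = ±1.703
p-value ≈ 0.0003
Decision: reject H₀

Answer: t = -4.2114, reject H₀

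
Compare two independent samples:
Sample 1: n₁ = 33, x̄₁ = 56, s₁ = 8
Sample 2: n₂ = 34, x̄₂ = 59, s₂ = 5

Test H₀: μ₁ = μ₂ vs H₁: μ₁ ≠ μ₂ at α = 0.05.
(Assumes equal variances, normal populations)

Pooled variance: s²_p = [32×8² + 33×5²]/(65) = 44.2000
s_p = 6.6483
SE = s_p×√(1/n₁ + 1/n₂) = 6.6483×√(1/33 + 1/34) = 1.6246
t = (x̄₁ - x̄₂)/SE = (56 - 59)/1.6246 = -1.8466
df = 65, t-critical = ±1.997
Decision: fail to reject H₀

Answer: t = -1.8466, fail to reject H₀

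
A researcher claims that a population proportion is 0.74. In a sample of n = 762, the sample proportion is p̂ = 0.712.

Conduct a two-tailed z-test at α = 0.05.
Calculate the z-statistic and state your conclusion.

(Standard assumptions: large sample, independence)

Answer: z = -1.7621, fail to reject H₀

Derivation:
H₀: p = 0.74, H₁: p ≠ 0.74
Standard error: SE = √(p₀(1-p₀)/n) = √(0.74×0.26/762) = 0.015890
z-statistic: z = (p̂ - p₀)/SE = (0.712 - 0.74)/0.015890 = -1.7621
Critical value: z_0.025 = ±1.960
p-value = 0.0781
Decision: fail to reject H₀ at α = 0.05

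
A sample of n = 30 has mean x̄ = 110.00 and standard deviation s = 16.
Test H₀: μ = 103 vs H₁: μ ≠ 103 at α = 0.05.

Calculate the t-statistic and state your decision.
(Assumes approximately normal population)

df = n - 1 = 29
SE = s/√n = 16/√30 = 2.9212
t = (x̄ - μ₀)/SE = (110.00 - 103)/2.9212 = 2.3963
Critical value: t_{0.025,29} = ±2.045
p-value ≈ 0.0232
Decision: reject H₀

Answer: t = 2.3963, reject H₀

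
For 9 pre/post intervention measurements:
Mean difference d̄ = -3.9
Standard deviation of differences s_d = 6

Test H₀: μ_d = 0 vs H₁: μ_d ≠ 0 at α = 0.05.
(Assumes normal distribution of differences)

Answer: t = -1.9500, fail to reject H₀

Derivation:
df = n - 1 = 8
SE = s_d/√n = 6/√9 = 2.0000
t = d̄/SE = -3.9/2.0000 = -1.9500
Critical value: t_{0.025,8} = ±2.306
p-value ≈ 0.0870
Decision: fail to reject H₀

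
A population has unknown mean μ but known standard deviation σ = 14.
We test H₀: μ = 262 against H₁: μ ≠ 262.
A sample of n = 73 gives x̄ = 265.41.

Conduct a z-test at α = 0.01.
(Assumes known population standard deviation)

Answer: z = 2.0810, fail to reject H₀

Derivation:
Standard error: SE = σ/√n = 14/√73 = 1.6386
z-statistic: z = (x̄ - μ₀)/SE = (265.41 - 262)/1.6386 = 2.0810
Critical value: ±2.576
p-value = 0.0374
Decision: fail to reject H₀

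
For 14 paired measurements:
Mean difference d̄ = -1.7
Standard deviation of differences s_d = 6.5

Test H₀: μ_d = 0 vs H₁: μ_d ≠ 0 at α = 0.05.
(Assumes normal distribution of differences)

df = n - 1 = 13
SE = s_d/√n = 6.5/√14 = 1.7372
t = d̄/SE = -1.7/1.7372 = -0.9786
Critical value: t_{0.025,13} = ±2.160
p-value ≈ 0.3456
Decision: fail to reject H₀

Answer: t = -0.9786, fail to reject H₀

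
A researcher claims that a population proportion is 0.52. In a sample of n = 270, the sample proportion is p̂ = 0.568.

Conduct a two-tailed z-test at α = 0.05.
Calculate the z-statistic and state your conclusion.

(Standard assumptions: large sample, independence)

Answer: z = 1.5787, fail to reject H₀

Derivation:
H₀: p = 0.52, H₁: p ≠ 0.52
Standard error: SE = √(p₀(1-p₀)/n) = √(0.52×0.48/270) = 0.030405
z-statistic: z = (p̂ - p₀)/SE = (0.568 - 0.52)/0.030405 = 1.5787
Critical value: z_0.025 = ±1.960
p-value = 0.1144
Decision: fail to reject H₀ at α = 0.05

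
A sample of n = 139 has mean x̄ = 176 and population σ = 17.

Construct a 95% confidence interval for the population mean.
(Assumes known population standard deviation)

Confidence level: 95%, α = 0.05
z_0.025 = 1.960
SE = σ/√n = 17/√139 = 1.4419
Margin of error = 1.960 × 1.4419 = 2.8261
CI: x̄ ± margin = 176 ± 2.8261
CI: (173.1739, 178.8261)

Answer: (173.1739, 178.8261)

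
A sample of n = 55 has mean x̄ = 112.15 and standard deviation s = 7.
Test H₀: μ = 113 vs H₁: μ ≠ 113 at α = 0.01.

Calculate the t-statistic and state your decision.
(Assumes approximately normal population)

Answer: t = -0.9005, fail to reject H₀

Derivation:
df = n - 1 = 54
SE = s/√n = 7/√55 = 0.9439
t = (x̄ - μ₀)/SE = (112.15 - 113)/0.9439 = -0.9005
Critical value: t_{0.005,54} = ±2.670
p-value ≈ 0.3719
Decision: fail to reject H₀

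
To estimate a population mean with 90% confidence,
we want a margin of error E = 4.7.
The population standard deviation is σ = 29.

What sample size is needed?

Answer: n = 104

Derivation:
z_0.05 = 1.645
n = (z×σ/E)² = (1.645×29/4.7)²
n = 103.0225
Round up: n = 104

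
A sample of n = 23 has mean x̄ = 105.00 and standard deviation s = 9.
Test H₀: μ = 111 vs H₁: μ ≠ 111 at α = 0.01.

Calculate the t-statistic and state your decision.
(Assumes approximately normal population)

df = n - 1 = 22
SE = s/√n = 9/√23 = 1.8766
t = (x̄ - μ₀)/SE = (105.00 - 111)/1.8766 = -3.1973
Critical value: t_{0.005,22} = ±2.819
p-value ≈ 0.0042
Decision: reject H₀

Answer: t = -3.1973, reject H₀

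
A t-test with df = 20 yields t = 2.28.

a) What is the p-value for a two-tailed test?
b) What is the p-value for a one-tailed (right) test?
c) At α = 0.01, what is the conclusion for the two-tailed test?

Answer: a) 0.0337, b) 0.0169, c) fail to reject H₀

Derivation:
Using t-distribution with df = 20:
a) Two-tailed: p = 2×P(T > 2.28) = 0.0337
b) One-tailed: p = P(T > 2.28) = 0.0169
c) 0.0337 ≥ 0.01, fail to reject H₀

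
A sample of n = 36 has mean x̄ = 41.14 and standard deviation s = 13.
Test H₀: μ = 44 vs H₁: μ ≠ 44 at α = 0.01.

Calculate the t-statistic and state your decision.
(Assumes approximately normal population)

df = n - 1 = 35
SE = s/√n = 13/√36 = 2.1667
t = (x̄ - μ₀)/SE = (41.14 - 44)/2.1667 = -1.3200
Critical value: t_{0.005,35} = ±2.724
p-value ≈ 0.1954
Decision: fail to reject H₀

Answer: t = -1.3200, fail to reject H₀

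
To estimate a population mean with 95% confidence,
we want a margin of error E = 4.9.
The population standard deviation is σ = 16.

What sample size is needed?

Answer: n = 41

Derivation:
z_0.025 = 1.960
n = (z×σ/E)² = (1.960×16/4.9)²
n = 40.9600
Round up: n = 41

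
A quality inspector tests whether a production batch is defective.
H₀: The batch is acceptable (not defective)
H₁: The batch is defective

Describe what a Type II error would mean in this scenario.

Type I error: rejecting H₀ when it is actually true (false positive).
Type II error: failing to reject H₀ when H₁ is actually true (false negative).

Answer: Shipping a defective batch to customers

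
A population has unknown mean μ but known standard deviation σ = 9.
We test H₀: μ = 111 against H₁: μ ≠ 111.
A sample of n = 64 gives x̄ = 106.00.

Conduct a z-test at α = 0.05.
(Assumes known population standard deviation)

Answer: z = -4.4444, reject H₀

Derivation:
Standard error: SE = σ/√n = 9/√64 = 1.1250
z-statistic: z = (x̄ - μ₀)/SE = (106.00 - 111)/1.1250 = -4.4444
Critical value: ±1.960
p-value < 0.0001
Decision: reject H₀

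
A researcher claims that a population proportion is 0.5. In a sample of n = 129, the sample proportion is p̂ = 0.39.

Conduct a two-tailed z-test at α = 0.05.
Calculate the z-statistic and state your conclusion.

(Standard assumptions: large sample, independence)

Answer: z = -2.4987, reject H₀

Derivation:
H₀: p = 0.5, H₁: p ≠ 0.5
Standard error: SE = √(p₀(1-p₀)/n) = √(0.5×0.5/129) = 0.044023
z-statistic: z = (p̂ - p₀)/SE = (0.39 - 0.5)/0.044023 = -2.4987
Critical value: z_0.025 = ±1.960
p-value = 0.0125
Decision: reject H₀ at α = 0.05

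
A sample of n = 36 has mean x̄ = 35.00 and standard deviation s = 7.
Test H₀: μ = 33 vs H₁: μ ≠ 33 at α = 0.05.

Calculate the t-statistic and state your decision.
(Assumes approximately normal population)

Answer: t = 1.7142, fail to reject H₀

Derivation:
df = n - 1 = 35
SE = s/√n = 7/√36 = 1.1667
t = (x̄ - μ₀)/SE = (35.00 - 33)/1.1667 = 1.7142
Critical value: t_{0.025,35} = ±2.030
p-value ≈ 0.0953
Decision: fail to reject H₀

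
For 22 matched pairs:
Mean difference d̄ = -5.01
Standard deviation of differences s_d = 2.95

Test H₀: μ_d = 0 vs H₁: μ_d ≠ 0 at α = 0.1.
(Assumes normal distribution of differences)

Answer: t = -7.9663, reject H₀

Derivation:
df = n - 1 = 21
SE = s_d/√n = 2.95/√22 = 0.6289
t = d̄/SE = -5.01/0.6289 = -7.9663
Critical value: t_{0.05,21} = ±1.721
p-value < 0.0001
Decision: reject H₀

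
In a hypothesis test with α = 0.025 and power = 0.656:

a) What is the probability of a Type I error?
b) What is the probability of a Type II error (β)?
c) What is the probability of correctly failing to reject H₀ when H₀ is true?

a) Type I error probability = α = 0.025
b) Power = P(reject H₀ | H₁ true) = 1 - β = 0.656, so Type II error probability = β = 1 - Power = 0.344
c) P(fail to reject H₀ | H₀ true) = 1 - α = 0.975

Answer: a) 0.025, b) 0.344, c) 0.975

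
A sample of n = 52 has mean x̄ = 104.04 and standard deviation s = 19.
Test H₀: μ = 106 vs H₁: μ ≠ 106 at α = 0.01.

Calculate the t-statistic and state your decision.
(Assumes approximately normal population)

df = n - 1 = 51
SE = s/√n = 19/√52 = 2.6348
t = (x̄ - μ₀)/SE = (104.04 - 106)/2.6348 = -0.7439
Critical value: t_{0.005,51} = ±2.676
p-value ≈ 0.4604
Decision: fail to reject H₀

Answer: t = -0.7439, fail to reject H₀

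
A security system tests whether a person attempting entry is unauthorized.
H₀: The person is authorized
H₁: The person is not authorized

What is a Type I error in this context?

Answer: Denying entry to an authorized person

Derivation:
A Type I error (probability α) occurs when we reject a true H₀.
A Type II error (probability β) occurs when we fail to reject a false H₀.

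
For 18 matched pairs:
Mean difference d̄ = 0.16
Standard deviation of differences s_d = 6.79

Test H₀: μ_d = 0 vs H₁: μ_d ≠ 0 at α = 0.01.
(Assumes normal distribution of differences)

Answer: t = 0.1000, fail to reject H₀

Derivation:
df = n - 1 = 17
SE = s_d/√n = 6.79/√18 = 1.6004
t = d̄/SE = 0.16/1.6004 = 0.1000
Critical value: t_{0.005,17} = ±2.898
p-value ≈ 0.9215
Decision: fail to reject H₀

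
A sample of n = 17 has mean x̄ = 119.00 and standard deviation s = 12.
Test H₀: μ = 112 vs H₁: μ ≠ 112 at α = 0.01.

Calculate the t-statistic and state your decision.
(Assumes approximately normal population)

df = n - 1 = 16
SE = s/√n = 12/√17 = 2.9104
t = (x̄ - μ₀)/SE = (119.00 - 112)/2.9104 = 2.4052
Critical value: t_{0.005,16} = ±2.921
p-value ≈ 0.0286
Decision: fail to reject H₀

Answer: t = 2.4052, fail to reject H₀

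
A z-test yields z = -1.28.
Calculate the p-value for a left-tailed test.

For z = -1.28:
p = P(Z < -1.28) = Φ(-1.28) = 0.1003

Answer: p-value ≈ 0.1003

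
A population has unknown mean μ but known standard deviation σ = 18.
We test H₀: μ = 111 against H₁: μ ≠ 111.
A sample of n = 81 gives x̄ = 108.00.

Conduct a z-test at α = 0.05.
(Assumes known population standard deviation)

Answer: z = -1.5000, fail to reject H₀

Derivation:
Standard error: SE = σ/√n = 18/√81 = 2.0000
z-statistic: z = (x̄ - μ₀)/SE = (108.00 - 111)/2.0000 = -1.5000
Critical value: ±1.960
p-value = 0.1336
Decision: fail to reject H₀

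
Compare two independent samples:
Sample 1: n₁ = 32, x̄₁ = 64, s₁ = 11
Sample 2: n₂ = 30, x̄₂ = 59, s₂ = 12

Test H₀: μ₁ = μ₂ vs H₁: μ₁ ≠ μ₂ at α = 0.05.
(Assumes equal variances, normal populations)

Answer: t = 1.7117, fail to reject H₀

Derivation:
Pooled variance: s²_p = [31×11² + 29×12²]/(60) = 132.1167
s_p = 11.4942
SE = s_p×√(1/n₁ + 1/n₂) = 11.4942×√(1/32 + 1/30) = 2.9210
t = (x̄₁ - x̄₂)/SE = (64 - 59)/2.9210 = 1.7117
df = 60, t-critical = ±2.000
Decision: fail to reject H₀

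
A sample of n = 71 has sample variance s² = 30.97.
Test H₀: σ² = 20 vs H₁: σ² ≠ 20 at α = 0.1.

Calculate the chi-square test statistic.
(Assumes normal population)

Answer: χ² = 108.3950, reject H₀

Derivation:
df = n - 1 = 70
χ² = (n-1)s²/σ₀² = 70×30.97/20 = 108.3950
Critical values: χ²_{0.95,70} = 51.739, χ²_{0.05,70} = 90.531
Rejection region: χ² < 51.739 or χ² > 90.531
Decision: reject H₀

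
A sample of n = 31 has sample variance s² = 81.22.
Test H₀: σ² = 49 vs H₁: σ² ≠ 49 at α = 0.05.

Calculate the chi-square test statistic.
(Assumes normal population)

Answer: χ² = 49.7265, reject H₀

Derivation:
df = n - 1 = 30
χ² = (n-1)s²/σ₀² = 30×81.22/49 = 49.7265
Critical values: χ²_{0.975,30} = 16.791, χ²_{0.025,30} = 46.979
Rejection region: χ² < 16.791 or χ² > 46.979
Decision: reject H₀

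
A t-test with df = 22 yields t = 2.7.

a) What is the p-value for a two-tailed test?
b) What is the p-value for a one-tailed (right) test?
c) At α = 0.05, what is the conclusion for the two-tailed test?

Answer: a) 0.0131, b) 0.0065, c) reject H₀

Derivation:
Using t-distribution with df = 22:
a) Two-tailed: p = 2×P(T > 2.7) = 0.0131
b) One-tailed: p = P(T > 2.7) = 0.0065
c) 0.0131 < 0.05, reject H₀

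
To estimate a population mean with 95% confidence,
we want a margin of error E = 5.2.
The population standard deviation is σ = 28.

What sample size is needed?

Answer: n = 112

Derivation:
z_0.025 = 1.960
n = (z×σ/E)² = (1.960×28/5.2)²
n = 111.3837
Round up: n = 112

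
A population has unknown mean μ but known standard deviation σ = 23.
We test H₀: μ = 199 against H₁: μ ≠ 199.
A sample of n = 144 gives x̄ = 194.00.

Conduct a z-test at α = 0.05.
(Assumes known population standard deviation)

Answer: z = -2.6087, reject H₀

Derivation:
Standard error: SE = σ/√n = 23/√144 = 1.9167
z-statistic: z = (x̄ - μ₀)/SE = (194.00 - 199)/1.9167 = -2.6087
Critical value: ±1.960
p-value = 0.0091
Decision: reject H₀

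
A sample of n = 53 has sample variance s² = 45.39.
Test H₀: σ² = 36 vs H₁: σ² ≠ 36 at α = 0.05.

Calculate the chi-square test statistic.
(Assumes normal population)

Answer: χ² = 65.5633, fail to reject H₀

Derivation:
df = n - 1 = 52
χ² = (n-1)s²/σ₀² = 52×45.39/36 = 65.5633
Critical values: χ²_{0.975,52} = 33.968, χ²_{0.025,52} = 73.810
Rejection region: χ² < 33.968 or χ² > 73.810
Decision: fail to reject H₀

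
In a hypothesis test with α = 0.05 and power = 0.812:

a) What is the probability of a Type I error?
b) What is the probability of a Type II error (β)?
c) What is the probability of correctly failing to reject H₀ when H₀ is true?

a) Type I error probability = α = 0.05
b) Power = P(reject H₀ | H₁ true) = 1 - β = 0.812, so Type II error probability = β = 1 - Power = 0.188
c) P(fail to reject H₀ | H₀ true) = 1 - α = 0.95

Answer: a) 0.05, b) 0.188, c) 0.95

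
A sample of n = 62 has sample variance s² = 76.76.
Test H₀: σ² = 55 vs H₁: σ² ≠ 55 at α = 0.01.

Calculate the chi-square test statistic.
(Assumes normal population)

Answer: χ² = 85.1338, fail to reject H₀

Derivation:
df = n - 1 = 61
χ² = (n-1)s²/σ₀² = 61×76.76/55 = 85.1338
Critical values: χ²_{0.995,61} = 36.301, χ²_{0.005,61} = 93.186
Rejection region: χ² < 36.301 or χ² > 93.186
Decision: fail to reject H₀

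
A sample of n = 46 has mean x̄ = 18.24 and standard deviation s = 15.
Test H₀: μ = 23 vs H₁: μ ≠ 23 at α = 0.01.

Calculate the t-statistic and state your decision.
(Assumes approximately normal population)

Answer: t = -2.1523, fail to reject H₀

Derivation:
df = n - 1 = 45
SE = s/√n = 15/√46 = 2.2116
t = (x̄ - μ₀)/SE = (18.24 - 23)/2.2116 = -2.1523
Critical value: t_{0.005,45} = ±2.690
p-value ≈ 0.0368
Decision: fail to reject H₀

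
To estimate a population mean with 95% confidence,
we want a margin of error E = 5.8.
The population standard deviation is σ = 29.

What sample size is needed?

Answer: n = 97

Derivation:
z_0.025 = 1.960
n = (z×σ/E)² = (1.960×29/5.8)²
n = 96.0400
Round up: n = 97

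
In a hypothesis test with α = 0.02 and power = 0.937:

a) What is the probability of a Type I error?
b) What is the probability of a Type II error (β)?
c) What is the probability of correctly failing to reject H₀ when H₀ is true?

Answer: a) 0.02, b) 0.063, c) 0.98

Derivation:
a) Type I error probability = α = 0.02
b) Power = P(reject H₀ | H₁ true) = 1 - β = 0.937, so Type II error probability = β = 1 - Power = 0.063
c) P(fail to reject H₀ | H₀ true) = 1 - α = 0.98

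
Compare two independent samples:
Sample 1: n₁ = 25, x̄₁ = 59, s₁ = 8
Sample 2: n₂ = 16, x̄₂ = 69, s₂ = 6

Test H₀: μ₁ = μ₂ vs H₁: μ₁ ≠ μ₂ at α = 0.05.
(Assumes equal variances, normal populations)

Pooled variance: s²_p = [24×8² + 15×6²]/(39) = 53.2308
s_p = 7.2959
SE = s_p×√(1/n₁ + 1/n₂) = 7.2959×√(1/25 + 1/16) = 2.3358
t = (x̄₁ - x̄₂)/SE = (59 - 69)/2.3358 = -4.2812
df = 39, t-critical = ±2.023
Decision: reject H₀

Answer: t = -4.2812, reject H₀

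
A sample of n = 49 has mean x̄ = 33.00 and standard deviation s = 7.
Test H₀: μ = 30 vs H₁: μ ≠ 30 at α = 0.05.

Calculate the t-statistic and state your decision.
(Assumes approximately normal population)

df = n - 1 = 48
SE = s/√n = 7/√49 = 1.0000
t = (x̄ - μ₀)/SE = (33.00 - 30)/1.0000 = 3.0000
Critical value: t_{0.025,48} = ±2.011
p-value ≈ 0.0043
Decision: reject H₀

Answer: t = 3.0000, reject H₀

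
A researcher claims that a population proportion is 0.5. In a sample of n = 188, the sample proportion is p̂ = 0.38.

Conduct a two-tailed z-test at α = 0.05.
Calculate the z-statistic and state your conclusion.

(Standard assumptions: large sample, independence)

Answer: z = -3.2907, reject H₀

Derivation:
H₀: p = 0.5, H₁: p ≠ 0.5
Standard error: SE = √(p₀(1-p₀)/n) = √(0.5×0.5/188) = 0.036466
z-statistic: z = (p̂ - p₀)/SE = (0.38 - 0.5)/0.036466 = -3.2907
Critical value: z_0.025 = ±1.960
p-value = 0.0010
Decision: reject H₀ at α = 0.05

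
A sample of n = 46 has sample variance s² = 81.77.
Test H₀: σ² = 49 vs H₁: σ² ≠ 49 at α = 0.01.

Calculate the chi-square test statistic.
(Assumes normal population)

df = n - 1 = 45
χ² = (n-1)s²/σ₀² = 45×81.77/49 = 75.0949
Critical values: χ²_{0.995,45} = 24.311, χ²_{0.005,45} = 73.166
Rejection region: χ² < 24.311 or χ² > 73.166
Decision: reject H₀

Answer: χ² = 75.0949, reject H₀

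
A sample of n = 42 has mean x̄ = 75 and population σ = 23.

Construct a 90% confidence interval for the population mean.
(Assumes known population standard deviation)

Answer: (69.1619, 80.8381)

Derivation:
Confidence level: 90%, α = 0.1
z_0.05 = 1.645
SE = σ/√n = 23/√42 = 3.5490
Margin of error = 1.645 × 3.5490 = 5.8381
CI: x̄ ± margin = 75 ± 5.8381
CI: (69.1619, 80.8381)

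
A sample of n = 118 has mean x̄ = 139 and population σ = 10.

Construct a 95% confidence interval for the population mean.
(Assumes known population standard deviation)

Confidence level: 95%, α = 0.05
z_0.025 = 1.960
SE = σ/√n = 10/√118 = 0.9206
Margin of error = 1.960 × 0.9206 = 1.8044
CI: x̄ ± margin = 139 ± 1.8044
CI: (137.1956, 140.8044)

Answer: (137.1956, 140.8044)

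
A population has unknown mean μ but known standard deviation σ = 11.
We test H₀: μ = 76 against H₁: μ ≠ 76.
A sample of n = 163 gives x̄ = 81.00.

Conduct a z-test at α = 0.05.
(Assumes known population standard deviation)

Standard error: SE = σ/√n = 11/√163 = 0.8616
z-statistic: z = (x̄ - μ₀)/SE = (81.00 - 76)/0.8616 = 5.8032
Critical value: ±1.960
p-value < 0.0001
Decision: reject H₀

Answer: z = 5.8032, reject H₀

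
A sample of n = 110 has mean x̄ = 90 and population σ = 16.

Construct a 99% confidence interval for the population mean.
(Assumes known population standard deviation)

Confidence level: 99%, α = 0.01
z_0.005 = 2.576
SE = σ/√n = 16/√110 = 1.5255
Margin of error = 2.576 × 1.5255 = 3.9297
CI: x̄ ± margin = 90 ± 3.9297
CI: (86.0703, 93.9297)

Answer: (86.0703, 93.9297)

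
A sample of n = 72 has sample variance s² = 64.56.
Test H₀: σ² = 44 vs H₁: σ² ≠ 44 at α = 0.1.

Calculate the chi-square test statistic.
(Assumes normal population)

Answer: χ² = 104.1764, reject H₀

Derivation:
df = n - 1 = 71
χ² = (n-1)s²/σ₀² = 71×64.56/44 = 104.1764
Critical values: χ²_{0.95,71} = 52.600, χ²_{0.05,71} = 91.670
Rejection region: χ² < 52.600 or χ² > 91.670
Decision: reject H₀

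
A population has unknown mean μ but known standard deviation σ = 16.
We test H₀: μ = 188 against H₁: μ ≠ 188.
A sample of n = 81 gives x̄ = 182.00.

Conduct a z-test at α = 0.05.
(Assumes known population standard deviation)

Standard error: SE = σ/√n = 16/√81 = 1.7778
z-statistic: z = (x̄ - μ₀)/SE = (182.00 - 188)/1.7778 = -3.3750
Critical value: ±1.960
p-value = 0.0007
Decision: reject H₀

Answer: z = -3.3750, reject H₀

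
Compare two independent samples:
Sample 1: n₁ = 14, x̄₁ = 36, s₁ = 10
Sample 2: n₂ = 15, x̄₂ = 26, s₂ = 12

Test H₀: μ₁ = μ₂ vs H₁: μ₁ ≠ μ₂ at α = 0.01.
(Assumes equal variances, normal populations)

Pooled variance: s²_p = [13×10² + 14×12²]/(27) = 122.8148
s_p = 11.0822
SE = s_p×√(1/n₁ + 1/n₂) = 11.0822×√(1/14 + 1/15) = 4.1183
t = (x̄₁ - x̄₂)/SE = (36 - 26)/4.1183 = 2.4282
df = 27, t-critical = ±2.771
Decision: fail to reject H₀

Answer: t = 2.4282, fail to reject H₀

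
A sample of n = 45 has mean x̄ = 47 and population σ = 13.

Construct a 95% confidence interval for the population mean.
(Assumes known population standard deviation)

Answer: (43.2017, 50.7983)

Derivation:
Confidence level: 95%, α = 0.05
z_0.025 = 1.960
SE = σ/√n = 13/√45 = 1.9379
Margin of error = 1.960 × 1.9379 = 3.7983
CI: x̄ ± margin = 47 ± 3.7983
CI: (43.2017, 50.7983)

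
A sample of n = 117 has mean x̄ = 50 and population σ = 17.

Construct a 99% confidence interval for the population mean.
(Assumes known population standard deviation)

Answer: (45.9513, 54.0487)

Derivation:
Confidence level: 99%, α = 0.01
z_0.005 = 2.576
SE = σ/√n = 17/√117 = 1.5717
Margin of error = 2.576 × 1.5717 = 4.0487
CI: x̄ ± margin = 50 ± 4.0487
CI: (45.9513, 54.0487)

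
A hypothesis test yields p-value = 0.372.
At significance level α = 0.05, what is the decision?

Compare p-value to α:
0.372 ≥ 0.05
Decision: fail to reject H₀

Answer: fail to reject H₀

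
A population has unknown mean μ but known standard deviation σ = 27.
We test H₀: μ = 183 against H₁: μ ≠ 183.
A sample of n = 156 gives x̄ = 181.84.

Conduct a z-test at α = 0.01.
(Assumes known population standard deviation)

Answer: z = -0.5366, fail to reject H₀

Derivation:
Standard error: SE = σ/√n = 27/√156 = 2.1617
z-statistic: z = (x̄ - μ₀)/SE = (181.84 - 183)/2.1617 = -0.5366
Critical value: ±2.576
p-value = 0.5915
Decision: fail to reject H₀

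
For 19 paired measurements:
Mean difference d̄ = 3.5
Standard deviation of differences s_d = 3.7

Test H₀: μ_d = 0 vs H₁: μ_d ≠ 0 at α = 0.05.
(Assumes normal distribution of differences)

df = n - 1 = 18
SE = s_d/√n = 3.7/√19 = 0.8488
t = d̄/SE = 3.5/0.8488 = 4.1235
Critical value: t_{0.025,18} = ±2.101
p-value ≈ 0.0006
Decision: reject H₀

Answer: t = 4.1235, reject H₀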